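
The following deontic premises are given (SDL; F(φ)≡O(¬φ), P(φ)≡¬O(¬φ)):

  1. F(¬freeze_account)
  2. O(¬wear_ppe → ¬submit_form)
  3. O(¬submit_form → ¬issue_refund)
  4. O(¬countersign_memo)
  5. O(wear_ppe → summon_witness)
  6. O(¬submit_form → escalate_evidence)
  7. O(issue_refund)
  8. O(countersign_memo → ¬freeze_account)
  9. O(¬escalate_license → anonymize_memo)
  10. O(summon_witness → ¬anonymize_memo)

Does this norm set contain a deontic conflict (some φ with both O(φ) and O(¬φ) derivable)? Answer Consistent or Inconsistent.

Consistent

Premise 8 is O(countersign_memo → ¬freeze_account), but O(countersign_memo) is not derivable from the premises, so it does not yield O(¬freeze_account).
So O(¬freeze_account) is not derivable, and the apparent clash with O(freeze_account) does not arise.
A world satisfying every obligation exists (e.g. anonymize_memo=false, countersign_memo=false, escalate_evidence=false, escalate_license=true, freeze_account=true, issue_refund=true, submit_form=true, summon_witness=true, wear_ppe=true); no atom is both obligatory and forbidden, so the set is consistent.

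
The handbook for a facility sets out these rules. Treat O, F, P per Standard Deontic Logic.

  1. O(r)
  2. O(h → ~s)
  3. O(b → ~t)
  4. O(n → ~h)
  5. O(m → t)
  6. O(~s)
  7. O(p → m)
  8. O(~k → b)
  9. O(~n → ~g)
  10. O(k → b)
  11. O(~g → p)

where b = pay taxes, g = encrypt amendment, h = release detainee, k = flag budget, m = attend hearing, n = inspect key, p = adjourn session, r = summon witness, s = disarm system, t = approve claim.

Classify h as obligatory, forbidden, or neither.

Forbidden

By case analysis on k: premise 10 gives O(k → b) and premise 8 gives O(~k → b), so O(b) either way.
From O(b) and premise 3, O(b → ~t), we obtain O(~t).
Premise 5, O(m → t), contraposes to O(~t → ~m); with O(~t) we get O(~m).
The contrapositive of premise 7 (O(p → m)) is O(~m → ~p), and O(~m) is already established, so O(~p).
The contrapositive of premise 11 (O(~g → p)) is O(~p → g), and O(~p) is already established, so O(g).
Premise 9 is O(~n → ~g); contrapositively O(g → n). Since O(g) holds, K gives O(n).
Applying K to premise 4 (O(n → ~h)) and O(n) yields O(~h).
Premises 1, 2, 6 do not contribute to this derivation.
Thus O(~h), which is F(h): h is forbidden.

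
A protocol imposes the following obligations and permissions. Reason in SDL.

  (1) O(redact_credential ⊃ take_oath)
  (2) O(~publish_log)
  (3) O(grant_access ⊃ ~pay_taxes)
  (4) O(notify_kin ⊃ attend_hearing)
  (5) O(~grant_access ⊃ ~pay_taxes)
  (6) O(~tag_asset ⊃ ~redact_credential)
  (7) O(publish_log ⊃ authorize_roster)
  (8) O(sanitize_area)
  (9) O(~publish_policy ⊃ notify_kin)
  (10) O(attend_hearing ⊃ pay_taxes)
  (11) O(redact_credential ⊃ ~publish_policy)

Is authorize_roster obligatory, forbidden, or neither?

Neither

Premise 7 is O(publish_log ⊃ authorize_roster), but O(publish_log) is not derivable from the premises, so it does not yield O(authorize_roster).
No premise or chain of K-axiom applications forces O(authorize_roster), and none forces O(~authorize_roster). So authorize_roster is neither obligatory nor forbidden under these norms.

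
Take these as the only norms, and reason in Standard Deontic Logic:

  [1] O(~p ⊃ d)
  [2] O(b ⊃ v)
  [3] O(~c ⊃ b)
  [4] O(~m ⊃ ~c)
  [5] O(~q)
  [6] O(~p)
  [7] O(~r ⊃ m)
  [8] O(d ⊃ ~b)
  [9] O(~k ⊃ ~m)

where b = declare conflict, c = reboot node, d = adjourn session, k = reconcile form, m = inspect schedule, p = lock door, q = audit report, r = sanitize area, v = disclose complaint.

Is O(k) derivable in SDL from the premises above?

Premise 6 gives O(~p).
Applying K to premise 1 (O(~p ⊃ d)) and O(~p) yields O(d).
With premise 8, O(d ⊃ ~b), the K-axiom yields O(~b).
Premise 3 is O(~c ⊃ b); contrapositively O(~b ⊃ c). Since O(~b) holds, K gives O(c).
The contrapositive of premise 4 (O(~m ⊃ ~c)) is O(c ⊃ m), and O(c) is already established, so O(m).
Premise 9, O(~k ⊃ ~m), contraposes to O(m ⊃ k); with O(m) we get O(k).
Premises 2, 5, 7 do not contribute to this derivation.
So O(k) follows.

Yes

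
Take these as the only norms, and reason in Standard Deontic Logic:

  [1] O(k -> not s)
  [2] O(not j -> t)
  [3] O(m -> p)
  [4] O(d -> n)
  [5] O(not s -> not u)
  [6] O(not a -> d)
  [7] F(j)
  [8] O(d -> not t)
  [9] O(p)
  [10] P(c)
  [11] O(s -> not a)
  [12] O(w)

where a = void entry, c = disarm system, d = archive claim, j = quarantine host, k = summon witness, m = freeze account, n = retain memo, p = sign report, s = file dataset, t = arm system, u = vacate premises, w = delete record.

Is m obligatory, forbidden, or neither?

Neither

Premise 3 is O(m -> p); even if O(p) held, inferring O(m) would be affirming the consequent — invalid.
No premise or chain of K-axiom applications forces O(m), and none forces O(not m). So m is neither obligatory nor forbidden under these norms.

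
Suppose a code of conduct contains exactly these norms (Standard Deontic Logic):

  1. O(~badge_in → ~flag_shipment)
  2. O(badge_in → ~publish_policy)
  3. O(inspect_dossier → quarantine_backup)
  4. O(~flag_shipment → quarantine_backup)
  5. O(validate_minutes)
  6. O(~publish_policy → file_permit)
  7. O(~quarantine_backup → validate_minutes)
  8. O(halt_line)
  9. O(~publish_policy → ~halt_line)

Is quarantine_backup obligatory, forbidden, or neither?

Premise 8 states O(halt_line) outright.
Premise 9 is O(~publish_policy → ~halt_line); contrapositively O(halt_line → publish_policy). Since O(halt_line) holds, K gives O(publish_policy).
Premise 2, O(badge_in → ~publish_policy), contraposes to O(publish_policy → ~badge_in); with O(publish_policy) we get O(~badge_in).
From O(~badge_in) and premise 1, O(~badge_in → ~flag_shipment), we obtain O(~flag_shipment).
Applying K to premise 4 (O(~flag_shipment → quarantine_backup)) and O(~flag_shipment) yields O(quarantine_backup).
Premises 3, 5, 6, 7 do not contribute to this derivation.
Hence quarantine_backup is obligatory.

Obligatory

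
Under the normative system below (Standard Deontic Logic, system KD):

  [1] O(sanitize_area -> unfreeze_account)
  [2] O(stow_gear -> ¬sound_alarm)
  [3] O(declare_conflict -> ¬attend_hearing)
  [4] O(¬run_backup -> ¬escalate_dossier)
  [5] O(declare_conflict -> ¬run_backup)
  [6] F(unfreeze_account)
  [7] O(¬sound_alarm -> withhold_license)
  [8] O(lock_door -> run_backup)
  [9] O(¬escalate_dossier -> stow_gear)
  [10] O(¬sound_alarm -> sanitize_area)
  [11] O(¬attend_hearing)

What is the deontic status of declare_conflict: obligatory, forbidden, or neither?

F(unfreeze_account) at premise 6 means O(¬unfreeze_account).
The contrapositive of premise 1 (O(sanitize_area -> unfreeze_account)) is O(¬unfreeze_account -> ¬sanitize_area), and O(¬unfreeze_account) is already established, so O(¬sanitize_area).
Premise 10, O(¬sound_alarm -> sanitize_area), contraposes to O(¬sanitize_area -> sound_alarm); with O(¬sanitize_area) we get O(sound_alarm).
The contrapositive of premise 2 (O(stow_gear -> ¬sound_alarm)) is O(sound_alarm -> ¬stow_gear), and O(sound_alarm) is already established, so O(¬stow_gear).
Premise 9 is O(¬escalate_dossier -> stow_gear); contrapositively O(¬stow_gear -> escalate_dossier). Since O(¬stow_gear) holds, K gives O(escalate_dossier).
The contrapositive of premise 4 (O(¬run_backup -> ¬escalate_dossier)) is O(escalate_dossier -> run_backup), and O(escalate_dossier) is already established, so O(run_backup).
The contrapositive of premise 5 (O(declare_conflict -> ¬run_backup)) is O(run_backup -> ¬declare_conflict), and O(run_backup) is already established, so O(¬declare_conflict).
Premises 3, 7, 8, 11 do not contribute to this derivation.
Thus O(¬declare_conflict), which is F(declare_conflict): declare_conflict is forbidden.

Forbidden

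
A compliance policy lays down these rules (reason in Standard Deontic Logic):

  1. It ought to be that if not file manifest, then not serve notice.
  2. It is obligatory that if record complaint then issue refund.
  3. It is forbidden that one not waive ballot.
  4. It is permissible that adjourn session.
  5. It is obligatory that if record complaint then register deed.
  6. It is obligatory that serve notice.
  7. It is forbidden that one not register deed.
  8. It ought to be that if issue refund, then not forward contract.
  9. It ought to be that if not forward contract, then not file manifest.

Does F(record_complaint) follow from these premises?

Premise 6 gives O(serve_notice).
Premise 1, O(¬file_manifest → ¬serve_notice), contraposes to O(serve_notice → file_manifest); with O(serve_notice) we get O(file_manifest).
Premise 9, O(¬forward_contract → ¬file_manifest), contraposes to O(file_manifest → forward_contract); with O(file_manifest) we get O(forward_contract).
The contrapositive of premise 8 (O(issue_refund → ¬forward_contract)) is O(forward_contract → ¬issue_refund), and O(forward_contract) is already established, so O(¬issue_refund).
Premise 2 is O(record_complaint → issue_refund); contrapositively O(¬issue_refund → ¬record_complaint). Since O(¬issue_refund) holds, K gives O(¬record_complaint).
Premises 3, 4, 5, 7 do not contribute to this derivation.
So O(¬record_complaint) holds, i.e. F(record_complaint). The claim follows.

Yes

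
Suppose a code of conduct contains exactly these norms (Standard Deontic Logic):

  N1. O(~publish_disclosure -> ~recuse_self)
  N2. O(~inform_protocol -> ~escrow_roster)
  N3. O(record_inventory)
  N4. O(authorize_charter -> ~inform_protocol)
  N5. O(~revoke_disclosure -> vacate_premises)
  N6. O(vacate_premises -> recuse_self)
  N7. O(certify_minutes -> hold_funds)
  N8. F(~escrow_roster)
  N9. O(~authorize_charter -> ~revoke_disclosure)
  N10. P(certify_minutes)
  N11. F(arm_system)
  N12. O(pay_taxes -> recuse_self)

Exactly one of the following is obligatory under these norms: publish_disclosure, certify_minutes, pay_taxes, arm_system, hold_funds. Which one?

publish_disclosure

F(~escrow_roster) at premise 8 means O(escrow_roster).
Premise 2, O(~inform_protocol -> ~escrow_roster), contraposes to O(escrow_roster -> inform_protocol); with O(escrow_roster) we get O(inform_protocol).
The contrapositive of premise 4 (O(authorize_charter -> ~inform_protocol)) is O(inform_protocol -> ~authorize_charter), and O(inform_protocol) is already established, so O(~authorize_charter).
From O(~authorize_charter) and premise 9, O(~authorize_charter -> ~revoke_disclosure), we obtain O(~revoke_disclosure).
Premise 5 is O(~revoke_disclosure -> vacate_premises); since O(~revoke_disclosure), deontic closure gives O(vacate_premises).
With premise 6, O(vacate_premises -> recuse_self), the K-axiom yields O(recuse_self).
The contrapositive of premise 1 (O(~publish_disclosure -> ~recuse_self)) is O(recuse_self -> publish_disclosure), and O(recuse_self) is already established, so O(publish_disclosure).
So O(publish_disclosure) holds — publish_disclosure is obligatory. None of the other listed options is made obligatory by any chain of premises.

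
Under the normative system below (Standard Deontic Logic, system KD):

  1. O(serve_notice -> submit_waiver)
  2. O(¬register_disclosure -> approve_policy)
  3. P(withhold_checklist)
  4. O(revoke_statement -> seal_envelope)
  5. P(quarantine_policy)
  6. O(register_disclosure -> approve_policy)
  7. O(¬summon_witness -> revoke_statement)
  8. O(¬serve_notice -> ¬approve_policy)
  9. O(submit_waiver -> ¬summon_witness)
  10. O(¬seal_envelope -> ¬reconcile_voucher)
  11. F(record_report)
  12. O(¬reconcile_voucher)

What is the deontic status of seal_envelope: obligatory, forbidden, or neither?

Obligatory

Premises 2 and 6 are O(¬register_disclosure -> approve_policy) and O(register_disclosure -> approve_policy); every ideal world satisfies ¬register_disclosure or register_disclosure, so in either case approve_policy holds — hence O(approve_policy).
The contrapositive of premise 8 (O(¬serve_notice -> ¬approve_policy)) is O(approve_policy -> serve_notice), and O(approve_policy) is already established, so O(serve_notice).
From O(serve_notice) and premise 1, O(serve_notice -> submit_waiver), we obtain O(submit_waiver).
With premise 9, O(submit_waiver -> ¬summon_witness), the K-axiom yields O(¬summon_witness).
From O(¬summon_witness) and premise 7, O(¬summon_witness -> revoke_statement), we obtain O(revoke_statement).
Applying K to premise 4 (O(revoke_statement -> seal_envelope)) and O(revoke_statement) yields O(seal_envelope).
Premises 3, 5, 10, 11, 12 do not contribute to this derivation.
Hence seal_envelope is obligatory.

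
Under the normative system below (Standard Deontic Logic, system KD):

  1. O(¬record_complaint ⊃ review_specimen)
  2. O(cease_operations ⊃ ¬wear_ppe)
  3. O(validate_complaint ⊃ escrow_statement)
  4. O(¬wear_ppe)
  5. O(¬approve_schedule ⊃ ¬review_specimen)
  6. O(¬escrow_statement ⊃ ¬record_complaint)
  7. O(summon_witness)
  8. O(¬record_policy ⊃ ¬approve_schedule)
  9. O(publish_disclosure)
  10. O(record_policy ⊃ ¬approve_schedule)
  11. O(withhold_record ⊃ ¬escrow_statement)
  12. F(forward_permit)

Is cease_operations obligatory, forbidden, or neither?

Premise 2 is O(cease_operations ⊃ ¬wear_ppe); even if O(¬wear_ppe) held, inferring O(cease_operations) would be affirming the consequent — invalid.
No premise or chain of K-axiom applications forces O(cease_operations), and none forces O(¬cease_operations). So cease_operations is neither obligatory nor forbidden under these norms.

Neither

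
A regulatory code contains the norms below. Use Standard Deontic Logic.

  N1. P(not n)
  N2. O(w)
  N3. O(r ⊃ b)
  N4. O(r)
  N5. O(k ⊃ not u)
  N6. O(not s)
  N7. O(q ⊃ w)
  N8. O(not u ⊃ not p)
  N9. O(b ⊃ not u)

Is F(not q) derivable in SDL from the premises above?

No

Premise 7 is O(q ⊃ w); even if O(w) held, inferring O(q) would be affirming the consequent — invalid.
No other premise forces O(q). An ideal world satisfying every premise can still have not q true, so F(not q) is not derivable.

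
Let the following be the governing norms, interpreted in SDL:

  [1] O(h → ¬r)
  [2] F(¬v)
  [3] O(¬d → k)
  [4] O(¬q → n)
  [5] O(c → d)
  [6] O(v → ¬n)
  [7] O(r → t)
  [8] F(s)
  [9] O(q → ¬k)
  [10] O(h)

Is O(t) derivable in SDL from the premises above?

No

Premise 7 is O(r → t), but O(r) is not derivable from the premises, so it does not yield O(t).
No other premise forces O(t). An ideal world satisfying every premise can still have t false, so O(t) is not derivable.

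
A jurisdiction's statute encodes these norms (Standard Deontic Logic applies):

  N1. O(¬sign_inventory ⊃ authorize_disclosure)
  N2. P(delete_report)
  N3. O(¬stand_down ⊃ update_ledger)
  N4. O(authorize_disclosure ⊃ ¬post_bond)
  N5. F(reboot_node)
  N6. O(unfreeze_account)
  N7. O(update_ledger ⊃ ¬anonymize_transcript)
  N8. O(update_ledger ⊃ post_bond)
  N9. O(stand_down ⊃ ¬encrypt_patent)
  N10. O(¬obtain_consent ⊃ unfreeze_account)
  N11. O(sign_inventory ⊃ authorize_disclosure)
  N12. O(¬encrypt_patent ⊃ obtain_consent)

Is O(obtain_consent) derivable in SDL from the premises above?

Premises 1 and 11 are O(¬sign_inventory ⊃ authorize_disclosure) and O(sign_inventory ⊃ authorize_disclosure); every ideal world satisfies ¬sign_inventory or sign_inventory, so in either case authorize_disclosure holds — hence O(authorize_disclosure).
Applying K to premise 4 (O(authorize_disclosure ⊃ ¬post_bond)) and O(authorize_disclosure) yields O(¬post_bond).
Premise 8, O(update_ledger ⊃ post_bond), contraposes to O(¬post_bond ⊃ ¬update_ledger); with O(¬post_bond) we get O(¬update_ledger).
The contrapositive of premise 3 (O(¬stand_down ⊃ update_ledger)) is O(¬update_ledger ⊃ stand_down), and O(¬update_ledger) is already established, so O(stand_down).
Applying K to premise 9 (O(stand_down ⊃ ¬encrypt_patent)) and O(stand_down) yields O(¬encrypt_patent).
Applying K to premise 12 (O(¬encrypt_patent ⊃ obtain_consent)) and O(¬encrypt_patent) yields O(obtain_consent).
Premises 2, 5, 6, 7, 10 do not contribute to this derivation.
So O(obtain_consent) follows.

Yes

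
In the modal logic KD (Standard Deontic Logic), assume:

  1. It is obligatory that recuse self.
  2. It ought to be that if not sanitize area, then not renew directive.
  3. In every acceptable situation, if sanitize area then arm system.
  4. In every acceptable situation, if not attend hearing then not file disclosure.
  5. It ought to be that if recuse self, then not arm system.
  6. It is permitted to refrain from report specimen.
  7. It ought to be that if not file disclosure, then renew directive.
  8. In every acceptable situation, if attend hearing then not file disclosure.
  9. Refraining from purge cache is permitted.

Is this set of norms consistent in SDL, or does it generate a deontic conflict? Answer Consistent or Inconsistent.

Premises 4 and 8 are O(¬attend_hearing → ¬file_disclosure) and O(attend_hearing → ¬file_disclosure); every ideal world satisfies ¬attend_hearing or attend_hearing, so in either case ¬file_disclosure holds — hence O(¬file_disclosure).
From O(¬file_disclosure) and premise 7, O(¬file_disclosure → renew_directive), we obtain O(renew_directive).
Premise 2, O(¬sanitize_area → ¬renew_directive), contraposes to O(renew_directive → sanitize_area); with O(renew_directive) we get O(sanitize_area).
Applying K to premise 3 (O(sanitize_area → arm_system)) and O(sanitize_area) yields O(arm_system).
The contrapositive of premise 5 (O(recuse_self → ¬arm_system)) is O(arm_system → ¬recuse_self), and O(arm_system) is already established, so O(¬recuse_self).
Yet premise 1 states O(recuse_self).
We now have both O(¬recuse_self) and O(recuse_self) — recuse_self is simultaneously obligatory and forbidden, violating the D-axiom.

Inconsistent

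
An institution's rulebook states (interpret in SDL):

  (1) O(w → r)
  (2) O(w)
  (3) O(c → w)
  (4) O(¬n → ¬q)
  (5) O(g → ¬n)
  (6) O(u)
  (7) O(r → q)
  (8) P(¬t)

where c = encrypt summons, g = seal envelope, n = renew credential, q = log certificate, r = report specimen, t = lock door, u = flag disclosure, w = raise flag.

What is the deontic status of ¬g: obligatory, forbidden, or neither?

Obligatory

Premise 2 states O(w) outright.
Premise 1 is O(w → r); since O(w), deontic closure gives O(r).
Premise 7 is O(r → q); since O(r), deontic closure gives O(q).
The contrapositive of premise 4 (O(¬n → ¬q)) is O(q → n), and O(q) is already established, so O(n).
The contrapositive of premise 5 (O(g → ¬n)) is O(n → ¬g), and O(n) is already established, so O(¬g).
Premises 3, 6, 8 do not contribute to this derivation.
Hence ¬g is obligatory.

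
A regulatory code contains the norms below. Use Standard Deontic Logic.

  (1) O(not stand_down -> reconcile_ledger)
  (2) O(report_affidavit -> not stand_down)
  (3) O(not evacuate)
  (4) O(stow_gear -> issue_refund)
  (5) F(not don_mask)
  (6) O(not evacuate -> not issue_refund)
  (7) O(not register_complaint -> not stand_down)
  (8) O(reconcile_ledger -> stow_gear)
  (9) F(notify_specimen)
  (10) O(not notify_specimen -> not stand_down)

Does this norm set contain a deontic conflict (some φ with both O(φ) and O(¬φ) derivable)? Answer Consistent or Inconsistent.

Inconsistent

F(notify_specimen) at premise 9 means O(not notify_specimen).
Premise 10 is O(not notify_specimen -> not stand_down); since O(not notify_specimen), deontic closure gives O(not stand_down).
With premise 1, O(not stand_down -> reconcile_ledger), the K-axiom yields O(reconcile_ledger).
From O(reconcile_ledger) and premise 8, O(reconcile_ledger -> stow_gear), we obtain O(stow_gear).
Premise 4 is O(stow_gear -> issue_refund); since O(stow_gear), deontic closure gives O(issue_refund).
The contrapositive of premise 6 (O(not evacuate -> not issue_refund)) is O(issue_refund -> evacuate), and O(issue_refund) is already established, so O(evacuate).
Yet premise 3 states O(not evacuate).
We now have both O(evacuate) and O(not evacuate) — evacuate is simultaneously obligatory and forbidden, violating the D-axiom.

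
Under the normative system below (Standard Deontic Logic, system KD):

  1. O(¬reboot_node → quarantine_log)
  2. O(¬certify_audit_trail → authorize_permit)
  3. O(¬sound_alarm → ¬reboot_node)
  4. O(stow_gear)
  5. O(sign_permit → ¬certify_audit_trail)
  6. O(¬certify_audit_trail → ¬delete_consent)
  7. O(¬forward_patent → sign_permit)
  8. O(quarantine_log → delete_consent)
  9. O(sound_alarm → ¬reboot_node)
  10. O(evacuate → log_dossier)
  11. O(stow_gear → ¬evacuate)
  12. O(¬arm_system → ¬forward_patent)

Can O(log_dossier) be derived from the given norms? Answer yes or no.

No

Premise 10 is O(evacuate → log_dossier), but O(evacuate) is not derivable from the premises, so it does not yield O(log_dossier).
No other premise forces O(log_dossier). An ideal world satisfying every premise can still have log_dossier false, so O(log_dossier) is not derivable.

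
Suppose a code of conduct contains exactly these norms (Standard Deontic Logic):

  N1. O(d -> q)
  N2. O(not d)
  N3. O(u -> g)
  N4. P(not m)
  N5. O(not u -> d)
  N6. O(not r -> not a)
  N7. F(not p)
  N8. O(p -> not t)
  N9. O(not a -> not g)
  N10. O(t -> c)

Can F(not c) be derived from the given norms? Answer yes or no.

No

Premise 10 is O(t -> c), but O(t) is not derivable from the premises, so it does not yield O(c).
No other premise forces O(c). An ideal world satisfying every premise can still have not c true, so F(not c) is not derivable.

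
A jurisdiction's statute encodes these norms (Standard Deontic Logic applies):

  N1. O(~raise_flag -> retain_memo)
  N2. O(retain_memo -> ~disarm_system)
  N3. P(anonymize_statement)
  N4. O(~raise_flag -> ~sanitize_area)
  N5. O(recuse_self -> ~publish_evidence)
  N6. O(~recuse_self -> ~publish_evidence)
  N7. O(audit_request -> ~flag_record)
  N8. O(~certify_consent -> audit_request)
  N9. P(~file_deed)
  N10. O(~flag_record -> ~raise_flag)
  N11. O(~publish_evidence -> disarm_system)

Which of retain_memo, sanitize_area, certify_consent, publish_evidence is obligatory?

By case analysis on ~recuse_self: premise 6 gives O(~recuse_self -> ~publish_evidence) and premise 5 gives O(recuse_self -> ~publish_evidence), so O(~publish_evidence) either way.
From O(~publish_evidence) and premise 11, O(~publish_evidence -> disarm_system), we obtain O(disarm_system).
Premise 2, O(retain_memo -> ~disarm_system), contraposes to O(disarm_system -> ~retain_memo); with O(disarm_system) we get O(~retain_memo).
The contrapositive of premise 1 (O(~raise_flag -> retain_memo)) is O(~retain_memo -> raise_flag), and O(~retain_memo) is already established, so O(raise_flag).
The contrapositive of premise 10 (O(~flag_record -> ~raise_flag)) is O(raise_flag -> flag_record), and O(raise_flag) is already established, so O(flag_record).
The contrapositive of premise 7 (O(audit_request -> ~flag_record)) is O(flag_record -> ~audit_request), and O(flag_record) is already established, so O(~audit_request).
Premise 8, O(~certify_consent -> audit_request), contraposes to O(~audit_request -> certify_consent); with O(~audit_request) we get O(certify_consent).
So O(certify_consent) holds — certify_consent is obligatory. None of the other listed options is made obligatory by any chain of premises.

certify_consent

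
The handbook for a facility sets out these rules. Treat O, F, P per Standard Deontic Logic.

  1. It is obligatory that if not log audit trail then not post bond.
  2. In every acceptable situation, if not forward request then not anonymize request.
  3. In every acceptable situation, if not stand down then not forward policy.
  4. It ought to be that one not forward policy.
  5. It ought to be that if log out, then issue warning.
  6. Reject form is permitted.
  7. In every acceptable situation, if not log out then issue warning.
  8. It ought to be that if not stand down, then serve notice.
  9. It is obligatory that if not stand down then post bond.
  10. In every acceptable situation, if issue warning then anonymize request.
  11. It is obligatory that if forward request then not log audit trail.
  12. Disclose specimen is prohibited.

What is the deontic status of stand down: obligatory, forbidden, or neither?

By case analysis on log_out: premise 5 gives O(log_out → issue_warning) and premise 7 gives O(¬log_out → issue_warning), so O(issue_warning) either way.
With premise 10, O(issue_warning → anonymize_request), the K-axiom yields O(anonymize_request).
The contrapositive of premise 2 (O(¬forward_request → ¬anonymize_request)) is O(anonymize_request → forward_request), and O(anonymize_request) is already established, so O(forward_request).
From O(forward_request) and premise 11, O(forward_request → ¬log_audit_trail), we obtain O(¬log_audit_trail).
With premise 1, O(¬log_audit_trail → ¬post_bond), the K-axiom yields O(¬post_bond).
The contrapositive of premise 9 (O(¬stand_down → post_bond)) is O(¬post_bond → stand_down), and O(¬post_bond) is already established, so O(stand_down).
Premises 3, 4, 6, 8, 12 do not contribute to this derivation.
Hence stand_down is obligatory.

Obligatory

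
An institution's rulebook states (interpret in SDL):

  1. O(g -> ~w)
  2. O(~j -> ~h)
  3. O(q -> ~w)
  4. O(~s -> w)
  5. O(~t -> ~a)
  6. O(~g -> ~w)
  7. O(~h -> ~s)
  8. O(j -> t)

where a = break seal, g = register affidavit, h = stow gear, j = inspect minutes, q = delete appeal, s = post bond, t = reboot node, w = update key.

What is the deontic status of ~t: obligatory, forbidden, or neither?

Premises 6 and 1 cover both cases: O(~g -> ~w) and O(g -> ~w). Since ~g ∨ g is a tautology, O(~w) follows.
Premise 4, O(~s -> w), contraposes to O(~w -> s); with O(~w) we get O(s).
Premise 7 is O(~h -> ~s); contrapositively O(s -> h). Since O(s) holds, K gives O(h).
The contrapositive of premise 2 (O(~j -> ~h)) is O(h -> j), and O(h) is already established, so O(j).
Applying K to premise 8 (O(j -> t)) and O(j) yields O(t).
Premises 3, 5 do not contribute to this derivation.
Thus O(t), which is F(~t): ~t is forbidden.

Forbidden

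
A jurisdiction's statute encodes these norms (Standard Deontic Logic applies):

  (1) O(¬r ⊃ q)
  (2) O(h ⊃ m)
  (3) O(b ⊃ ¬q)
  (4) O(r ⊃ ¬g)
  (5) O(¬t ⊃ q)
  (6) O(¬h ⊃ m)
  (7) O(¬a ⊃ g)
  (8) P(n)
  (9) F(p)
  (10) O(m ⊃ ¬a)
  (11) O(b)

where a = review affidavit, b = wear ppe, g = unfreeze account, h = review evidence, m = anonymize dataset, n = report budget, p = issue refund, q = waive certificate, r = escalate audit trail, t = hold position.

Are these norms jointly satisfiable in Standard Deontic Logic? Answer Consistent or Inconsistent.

Premises 6 and 2 cover both cases: O(¬h ⊃ m) and O(h ⊃ m). Since ¬h ∨ h is a tautology, O(m) follows.
Premise 10 is O(m ⊃ ¬a); since O(m), deontic closure gives O(¬a).
With premise 7, O(¬a ⊃ g), the K-axiom yields O(g).
Premise 4 is O(r ⊃ ¬g); contrapositively O(g ⊃ ¬r). Since O(g) holds, K gives O(¬r).
Applying K to premise 1 (O(¬r ⊃ q)) and O(¬r) yields O(q).
Premise 3, O(b ⊃ ¬q), contraposes to O(q ⊃ ¬b); with O(q) we get O(¬b).
However, premise 11 gives O(b).
We now have both O(¬b) and O(b) — b is simultaneously obligatory and forbidden, violating the D-axiom.

Inconsistent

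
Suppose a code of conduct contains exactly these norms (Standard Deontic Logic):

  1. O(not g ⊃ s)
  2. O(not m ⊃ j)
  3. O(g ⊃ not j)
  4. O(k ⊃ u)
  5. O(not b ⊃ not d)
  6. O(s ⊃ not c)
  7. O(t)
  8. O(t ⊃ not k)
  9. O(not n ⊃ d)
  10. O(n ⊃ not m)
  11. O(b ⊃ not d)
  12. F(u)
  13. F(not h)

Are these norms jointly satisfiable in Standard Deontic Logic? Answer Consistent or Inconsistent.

Premise 4 is O(k ⊃ u), but O(k) is not derivable from the premises, so it does not yield O(u).
So O(u) is not derivable, and the apparent clash with O(not u) does not arise.
A world satisfying every obligation exists (e.g. b=false, c=false, d=false, g=false, h=true, j=true, k=false, m=false, n=true, s=true, t=true, u=false); no atom is both obligatory and forbidden, so the set is consistent.

Consistent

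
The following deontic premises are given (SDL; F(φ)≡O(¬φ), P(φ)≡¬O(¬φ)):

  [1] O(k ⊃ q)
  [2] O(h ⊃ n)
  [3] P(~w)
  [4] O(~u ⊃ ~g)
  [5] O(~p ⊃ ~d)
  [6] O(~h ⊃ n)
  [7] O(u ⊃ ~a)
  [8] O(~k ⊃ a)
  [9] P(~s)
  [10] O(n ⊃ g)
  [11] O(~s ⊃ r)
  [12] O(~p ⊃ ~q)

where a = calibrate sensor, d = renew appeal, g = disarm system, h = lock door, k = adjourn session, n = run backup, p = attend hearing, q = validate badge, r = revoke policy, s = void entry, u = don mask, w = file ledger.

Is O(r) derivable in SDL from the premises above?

Premise 11 is O(~s ⊃ r), but O(~s) is not derivable from the premises (the permission P(~s) asserts only ~O(s), not O(~s)), so it does not yield O(r).
No other premise forces O(r). An ideal world satisfying every premise can still have r false, so O(r) is not derivable.

No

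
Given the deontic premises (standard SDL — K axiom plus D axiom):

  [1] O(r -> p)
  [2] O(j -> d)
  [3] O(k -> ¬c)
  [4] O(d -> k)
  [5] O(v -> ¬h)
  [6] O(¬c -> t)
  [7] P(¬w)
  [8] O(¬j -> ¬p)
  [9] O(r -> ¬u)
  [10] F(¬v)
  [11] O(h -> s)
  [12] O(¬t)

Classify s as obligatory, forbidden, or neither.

Premise 11 is O(h -> s), but O(h) is not derivable from the premises, so it does not yield O(s).
No premise or chain of K-axiom applications forces O(s), and none forces O(¬s). So s is neither obligatory nor forbidden under these norms.

Neither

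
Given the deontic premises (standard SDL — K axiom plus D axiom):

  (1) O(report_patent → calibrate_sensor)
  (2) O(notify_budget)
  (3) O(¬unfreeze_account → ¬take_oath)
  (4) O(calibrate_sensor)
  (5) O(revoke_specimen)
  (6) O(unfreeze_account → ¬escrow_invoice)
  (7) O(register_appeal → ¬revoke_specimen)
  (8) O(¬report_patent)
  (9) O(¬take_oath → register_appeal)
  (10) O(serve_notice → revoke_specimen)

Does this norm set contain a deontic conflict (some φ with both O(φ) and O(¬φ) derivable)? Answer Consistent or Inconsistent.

Premise 1 is O(report_patent → calibrate_sensor); even if O(calibrate_sensor) held, inferring O(report_patent) would be affirming the consequent — invalid.
So O(report_patent) is not derivable, and the apparent clash with O(¬report_patent) does not arise.
A world satisfying every obligation exists (e.g. calibrate_sensor=true, escrow_invoice=false, notify_budget=true, register_appeal=false, report_patent=false, revoke_specimen=true, serve_notice=false, take_oath=true, unfreeze_account=true); no atom is both obligatory and forbidden, so the set is consistent.

Consistent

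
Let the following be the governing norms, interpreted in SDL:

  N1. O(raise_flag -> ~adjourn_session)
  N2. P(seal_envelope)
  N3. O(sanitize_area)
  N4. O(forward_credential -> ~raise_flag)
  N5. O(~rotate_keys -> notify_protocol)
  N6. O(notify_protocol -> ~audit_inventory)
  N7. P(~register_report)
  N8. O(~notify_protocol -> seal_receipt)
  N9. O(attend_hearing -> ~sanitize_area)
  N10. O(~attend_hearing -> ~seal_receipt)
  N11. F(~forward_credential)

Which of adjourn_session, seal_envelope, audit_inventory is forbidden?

audit_inventory

Premise 3 states O(sanitize_area) outright.
Premise 9, O(attend_hearing -> ~sanitize_area), contraposes to O(sanitize_area -> ~attend_hearing); with O(sanitize_area) we get O(~attend_hearing).
With premise 10, O(~attend_hearing -> ~seal_receipt), the K-axiom yields O(~seal_receipt).
Premise 8 is O(~notify_protocol -> seal_receipt); contrapositively O(~seal_receipt -> notify_protocol). Since O(~seal_receipt) holds, K gives O(notify_protocol).
Premise 6 is O(notify_protocol -> ~audit_inventory); since O(notify_protocol), deontic closure gives O(~audit_inventory).
So O(~audit_inventory) holds, i.e. audit_inventory is forbidden. None of the other listed options is forbidden under the premises.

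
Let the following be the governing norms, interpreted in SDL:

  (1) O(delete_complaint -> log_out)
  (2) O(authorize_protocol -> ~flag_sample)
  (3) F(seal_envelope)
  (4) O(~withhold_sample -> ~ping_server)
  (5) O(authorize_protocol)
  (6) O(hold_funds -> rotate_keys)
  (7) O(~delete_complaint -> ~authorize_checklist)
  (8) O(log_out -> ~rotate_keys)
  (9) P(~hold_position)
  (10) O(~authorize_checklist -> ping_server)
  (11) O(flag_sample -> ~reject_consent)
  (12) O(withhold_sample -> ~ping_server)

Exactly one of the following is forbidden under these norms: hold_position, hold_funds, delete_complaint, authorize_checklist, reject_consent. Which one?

Premises 4 and 12 are O(~withhold_sample -> ~ping_server) and O(withhold_sample -> ~ping_server); every ideal world satisfies ~withhold_sample or withhold_sample, so in either case ~ping_server holds — hence O(~ping_server).
The contrapositive of premise 10 (O(~authorize_checklist -> ping_server)) is O(~ping_server -> authorize_checklist), and O(~ping_server) is already established, so O(authorize_checklist).
The contrapositive of premise 7 (O(~delete_complaint -> ~authorize_checklist)) is O(authorize_checklist -> delete_complaint), and O(authorize_checklist) is already established, so O(delete_complaint).
With premise 1, O(delete_complaint -> log_out), the K-axiom yields O(log_out).
With premise 8, O(log_out -> ~rotate_keys), the K-axiom yields O(~rotate_keys).
Premise 6 is O(hold_funds -> rotate_keys); contrapositively O(~rotate_keys -> ~hold_funds). Since O(~rotate_keys) holds, K gives O(~hold_funds).
So O(~hold_funds) holds, i.e. hold_funds is forbidden. None of the other listed options is forbidden under the premises.

hold_funds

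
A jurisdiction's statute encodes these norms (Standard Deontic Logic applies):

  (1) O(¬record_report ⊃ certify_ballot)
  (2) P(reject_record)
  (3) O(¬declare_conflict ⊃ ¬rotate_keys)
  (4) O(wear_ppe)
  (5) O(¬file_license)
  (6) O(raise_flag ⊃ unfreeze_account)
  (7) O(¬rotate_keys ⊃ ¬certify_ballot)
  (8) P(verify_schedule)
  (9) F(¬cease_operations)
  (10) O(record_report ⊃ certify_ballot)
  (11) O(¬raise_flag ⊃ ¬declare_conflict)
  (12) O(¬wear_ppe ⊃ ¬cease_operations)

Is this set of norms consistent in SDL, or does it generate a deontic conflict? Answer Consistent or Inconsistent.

Premise 12 is O(¬wear_ppe ⊃ ¬cease_operations), but O(¬wear_ppe) is not derivable from the premises, so it does not yield O(¬cease_operations).
So O(¬cease_operations) is not derivable, and the apparent clash with O(cease_operations) does not arise.
A world satisfying every obligation exists (e.g. cease_operations=true, certify_ballot=true, declare_conflict=true, file_license=false, raise_flag=true, record_report=false, reject_record=false, rotate_keys=true, unfreeze_account=true, verify_schedule=false, wear_ppe=true); no atom is both obligatory and forbidden, so the set is consistent.

Consistent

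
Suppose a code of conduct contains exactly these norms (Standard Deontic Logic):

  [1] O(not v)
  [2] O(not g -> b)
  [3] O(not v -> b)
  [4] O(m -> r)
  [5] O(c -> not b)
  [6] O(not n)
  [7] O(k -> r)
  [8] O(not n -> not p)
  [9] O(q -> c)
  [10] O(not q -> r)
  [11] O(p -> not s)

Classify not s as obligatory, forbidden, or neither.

Premise 11 is O(p -> not s), but O(p) is not derivable from the premises, so it does not yield O(not s).
No premise or chain of K-axiom applications forces O(not s), and none forces O(s). So not s is neither obligatory nor forbidden under these norms.

Neither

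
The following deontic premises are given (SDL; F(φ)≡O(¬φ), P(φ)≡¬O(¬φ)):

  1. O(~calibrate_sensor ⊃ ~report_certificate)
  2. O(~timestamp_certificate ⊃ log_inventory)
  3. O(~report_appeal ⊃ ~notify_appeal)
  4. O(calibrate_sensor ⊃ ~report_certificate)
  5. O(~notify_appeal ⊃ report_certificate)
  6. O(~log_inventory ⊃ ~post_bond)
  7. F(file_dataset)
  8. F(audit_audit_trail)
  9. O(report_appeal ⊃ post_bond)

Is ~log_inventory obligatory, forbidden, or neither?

Forbidden

Premises 1 and 4 are O(~calibrate_sensor ⊃ ~report_certificate) and O(calibrate_sensor ⊃ ~report_certificate); every ideal world satisfies ~calibrate_sensor or calibrate_sensor, so in either case ~report_certificate holds — hence O(~report_certificate).
Premise 5 is O(~notify_appeal ⊃ report_certificate); contrapositively O(~report_certificate ⊃ notify_appeal). Since O(~report_certificate) holds, K gives O(notify_appeal).
Premise 3 is O(~report_appeal ⊃ ~notify_appeal); contrapositively O(notify_appeal ⊃ report_appeal). Since O(notify_appeal) holds, K gives O(report_appeal).
Applying K to premise 9 (O(report_appeal ⊃ post_bond)) and O(report_appeal) yields O(post_bond).
The contrapositive of premise 6 (O(~log_inventory ⊃ ~post_bond)) is O(post_bond ⊃ log_inventory), and O(post_bond) is already established, so O(log_inventory).
Premises 2, 7, 8 do not contribute to this derivation.
Thus O(log_inventory), which is F(~log_inventory): ~log_inventory is forbidden.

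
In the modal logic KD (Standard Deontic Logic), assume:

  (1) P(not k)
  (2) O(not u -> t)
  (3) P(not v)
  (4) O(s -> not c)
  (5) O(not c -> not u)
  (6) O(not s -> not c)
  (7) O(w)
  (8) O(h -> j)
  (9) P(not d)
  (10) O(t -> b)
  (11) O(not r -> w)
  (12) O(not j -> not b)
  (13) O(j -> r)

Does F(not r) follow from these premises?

By case analysis on s: premise 4 gives O(s -> not c) and premise 6 gives O(not s -> not c), so O(not c) either way.
Applying K to premise 5 (O(not c -> not u)) and O(not c) yields O(not u).
Applying K to premise 2 (O(not u -> t)) and O(not u) yields O(t).
With premise 10, O(t -> b), the K-axiom yields O(b).
The contrapositive of premise 12 (O(not j -> not b)) is O(b -> j), and O(b) is already established, so O(j).
With premise 13, O(j -> r), the K-axiom yields O(r).
Premises 1, 3, 7, 8, 9, 11 do not contribute to this derivation.
So O(r) holds, i.e. F(not r). The claim follows.

Yes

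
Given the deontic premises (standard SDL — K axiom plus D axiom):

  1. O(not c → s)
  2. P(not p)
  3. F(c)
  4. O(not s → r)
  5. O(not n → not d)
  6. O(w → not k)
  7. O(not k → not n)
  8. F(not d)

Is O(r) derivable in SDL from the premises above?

Premise 4 is O(not s → r), but O(not s) is not derivable from the premises, so it does not yield O(r).
No other premise forces O(r). An ideal world satisfying every premise can still have r false, so O(r) is not derivable.

No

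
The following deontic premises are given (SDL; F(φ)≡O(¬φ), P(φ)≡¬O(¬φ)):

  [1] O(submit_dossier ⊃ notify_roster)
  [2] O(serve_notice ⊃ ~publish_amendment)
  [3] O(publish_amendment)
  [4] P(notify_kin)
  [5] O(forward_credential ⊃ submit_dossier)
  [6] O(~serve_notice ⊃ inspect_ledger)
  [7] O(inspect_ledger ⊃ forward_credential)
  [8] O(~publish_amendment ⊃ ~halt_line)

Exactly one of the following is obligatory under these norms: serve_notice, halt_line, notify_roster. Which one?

notify_roster

Premise 3 states O(publish_amendment) outright.
Premise 2 is O(serve_notice ⊃ ~publish_amendment); contrapositively O(publish_amendment ⊃ ~serve_notice). Since O(publish_amendment) holds, K gives O(~serve_notice).
From O(~serve_notice) and premise 6, O(~serve_notice ⊃ inspect_ledger), we obtain O(inspect_ledger).
With premise 7, O(inspect_ledger ⊃ forward_credential), the K-axiom yields O(forward_credential).
Applying K to premise 5 (O(forward_credential ⊃ submit_dossier)) and O(forward_credential) yields O(submit_dossier).
With premise 1, O(submit_dossier ⊃ notify_roster), the K-axiom yields O(notify_roster).
So O(notify_roster) holds — notify_roster is obligatory. None of the other listed options is made obligatory by any chain of premises.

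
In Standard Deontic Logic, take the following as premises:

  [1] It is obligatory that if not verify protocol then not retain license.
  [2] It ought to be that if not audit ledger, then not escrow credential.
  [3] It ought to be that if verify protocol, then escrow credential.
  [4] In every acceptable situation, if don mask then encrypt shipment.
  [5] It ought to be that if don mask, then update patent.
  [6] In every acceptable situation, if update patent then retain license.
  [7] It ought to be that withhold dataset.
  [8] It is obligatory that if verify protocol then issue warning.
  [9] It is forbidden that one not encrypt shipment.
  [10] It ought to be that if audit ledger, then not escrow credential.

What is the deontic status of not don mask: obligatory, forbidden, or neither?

Premises 2 and 10 are O(¬audit_ledger → ¬escrow_credential) and O(audit_ledger → ¬escrow_credential); every ideal world satisfies ¬audit_ledger or audit_ledger, so in either case ¬escrow_credential holds — hence O(¬escrow_credential).
Premise 3, O(verify_protocol → escrow_credential), contraposes to O(¬escrow_credential → ¬verify_protocol); with O(¬escrow_credential) we get O(¬verify_protocol).
Premise 1 is O(¬verify_protocol → ¬retain_license); since O(¬verify_protocol), deontic closure gives O(¬retain_license).
Premise 6 is O(update_patent → retain_license); contrapositively O(¬retain_license → ¬update_patent). Since O(¬retain_license) holds, K gives O(¬update_patent).
Premise 5 is O(don_mask → update_patent); contrapositively O(¬update_patent → ¬don_mask). Since O(¬update_patent) holds, K gives O(¬don_mask).
Premises 4, 7, 8, 9 do not contribute to this derivation.
Hence ¬don_mask is obligatory.

Obligatory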